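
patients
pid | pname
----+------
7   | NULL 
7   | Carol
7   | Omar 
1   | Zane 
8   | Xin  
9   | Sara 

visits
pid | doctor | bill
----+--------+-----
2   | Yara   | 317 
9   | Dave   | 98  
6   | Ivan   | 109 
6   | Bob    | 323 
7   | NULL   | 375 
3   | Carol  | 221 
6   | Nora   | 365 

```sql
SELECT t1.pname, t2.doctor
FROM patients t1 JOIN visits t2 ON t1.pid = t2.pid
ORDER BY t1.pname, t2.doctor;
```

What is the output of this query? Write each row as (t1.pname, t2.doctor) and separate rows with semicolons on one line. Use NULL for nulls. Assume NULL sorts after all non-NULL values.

INNER JOIN keeps only pairs where the ON condition holds.
Matching on t1.pid = t2.pid.
- t1[0] pid=7 → 1 match(es) in t2 → 1 row(s).
- t1[1] pid=7 → 1 match(es) in t2 → 1 row(s).
- t1[2] pid=7 → 1 match(es) in t2 → 1 row(s).
- t1[3] pid=1 → no match; dropped.
- t1[4] pid=8 → no match; dropped.
- t1[5] pid=9 → 1 match(es) in t2 → 1 row(s).
After projecting and ordering:
t1.pname | t2.doctor
Carol | NULL
Omar | NULL
Sara | Dave
NULL | NULL

(Carol, NULL); (Omar, NULL); (Sara, Dave); (NULL, NULL)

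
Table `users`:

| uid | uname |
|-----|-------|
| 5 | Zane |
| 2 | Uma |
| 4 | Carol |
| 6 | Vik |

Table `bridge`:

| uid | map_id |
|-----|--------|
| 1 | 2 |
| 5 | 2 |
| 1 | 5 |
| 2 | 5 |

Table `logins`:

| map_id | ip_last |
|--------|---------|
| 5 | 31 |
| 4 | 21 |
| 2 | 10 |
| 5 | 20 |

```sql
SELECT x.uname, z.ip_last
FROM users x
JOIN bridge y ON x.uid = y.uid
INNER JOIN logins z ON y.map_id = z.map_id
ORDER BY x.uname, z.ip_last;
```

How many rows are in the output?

3

Evaluate left to right. First `users x INNER JOIN bridge y` on uid: 2 row(s).
Then INNER JOIN `logins z` on map_id: keep only rows whose y.map_id appears in z.
Result: 3 row(s).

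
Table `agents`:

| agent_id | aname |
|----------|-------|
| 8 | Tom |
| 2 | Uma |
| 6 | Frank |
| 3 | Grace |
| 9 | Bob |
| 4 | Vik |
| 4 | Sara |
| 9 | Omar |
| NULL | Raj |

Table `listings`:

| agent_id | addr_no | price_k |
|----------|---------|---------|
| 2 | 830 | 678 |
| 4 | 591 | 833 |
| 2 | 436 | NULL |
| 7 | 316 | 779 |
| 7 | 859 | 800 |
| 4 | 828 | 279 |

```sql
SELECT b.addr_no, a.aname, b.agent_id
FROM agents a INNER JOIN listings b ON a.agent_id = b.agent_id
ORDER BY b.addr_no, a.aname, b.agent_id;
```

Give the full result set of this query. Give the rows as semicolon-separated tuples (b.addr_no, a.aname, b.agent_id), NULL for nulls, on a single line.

(436, Uma, 2); (591, Sara, 4); (591, Vik, 4); (828, Sara, 4); (828, Vik, 4); (830, Uma, 2)

INNER JOIN keeps only pairs where the ON condition holds.
Matching on a.agent_id = b.agent_id. A NULL in a compared column never satisfies the condition.
- a row (agent_id=8): no match → dropped.
- a row (agent_id=2): matches 2 b row(s) → 2 output row(s).
- a row (agent_id=6): no match → dropped.
- a row (agent_id=3): no match → dropped.
- a row (agent_id=9): no match → dropped.
- a row (agent_id=4): matches 2 b row(s) → 2 output row(s).
- a row (agent_id=4): matches 2 b row(s) → 2 output row(s).
- a row (agent_id=9): no match → dropped.
- a row (agent_id=NULL): no match → dropped.
After projecting and ordering:
b.addr_no | a.aname | b.agent_id
436 | Uma | 2
591 | Sara | 4
591 | Vik | 4
828 | Sara | 4
828 | Vik | 4
830 | Uma | 2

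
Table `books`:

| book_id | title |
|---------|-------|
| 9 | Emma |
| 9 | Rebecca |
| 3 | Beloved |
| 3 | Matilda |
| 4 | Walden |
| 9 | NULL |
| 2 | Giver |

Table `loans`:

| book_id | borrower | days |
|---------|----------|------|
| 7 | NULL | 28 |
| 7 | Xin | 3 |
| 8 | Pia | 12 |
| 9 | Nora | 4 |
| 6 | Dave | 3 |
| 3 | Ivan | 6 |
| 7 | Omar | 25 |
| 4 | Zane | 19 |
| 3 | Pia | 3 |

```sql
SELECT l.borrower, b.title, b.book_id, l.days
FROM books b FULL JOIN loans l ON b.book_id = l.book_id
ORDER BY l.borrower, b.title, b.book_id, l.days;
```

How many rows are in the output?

14

FULL OUTER JOIN keeps every row from both sides; unmatched rows get NULL for the other side's columns.
Matching on b.book_id = l.book_id.
- book_id=9: 1 matching l row(s), so 1 row(s) emitted.
- book_id=9: 1 matching l row(s), so 1 row(s) emitted.
- book_id=3: 2 matching l row(s), so 2 row(s) emitted.
- book_id=3: 2 matching l row(s), so 2 row(s) emitted.
- book_id=4: 1 matching l row(s), so 1 row(s) emitted.
- book_id=9: 1 matching l row(s), so 1 row(s) emitted.
- book_id=2: no l row matches, row kept with l columns NULL.
- plus 5 unmatched l row(s), each kept with NULL b columns.
Total: 8 matched + 6 padded = 14 rows.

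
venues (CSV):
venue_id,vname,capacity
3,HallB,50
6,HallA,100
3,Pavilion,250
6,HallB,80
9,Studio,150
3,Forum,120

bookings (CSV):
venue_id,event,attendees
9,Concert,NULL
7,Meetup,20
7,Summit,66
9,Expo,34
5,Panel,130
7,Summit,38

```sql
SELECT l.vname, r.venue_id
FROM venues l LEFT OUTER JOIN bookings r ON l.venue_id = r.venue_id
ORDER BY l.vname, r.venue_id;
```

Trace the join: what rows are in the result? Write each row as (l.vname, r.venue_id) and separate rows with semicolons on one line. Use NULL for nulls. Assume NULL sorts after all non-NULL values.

(Forum, NULL); (HallA, NULL); (HallB, NULL); (HallB, NULL); (Pavilion, NULL); (Studio, 9); (Studio, 9)

LEFT JOIN keeps every row from `venues`; unmatched rows get NULL for `bookings`'s columns.
Matching on l.venue_id = r.venue_id.
- l (venue_id=3) has no partner → padded with NULL.
- l (venue_id=6) has no partner → padded with NULL.
- l (venue_id=3) has no partner → padded with NULL.
- l (venue_id=6) has no partner → padded with NULL.
- l (venue_id=9) pairs with 2 row(s) of r.
- l (venue_id=3) has no partner → padded with NULL.
After projecting and ordering:
l.vname | r.venue_id
Forum | NULL
HallA | NULL
HallB | NULL
HallB | NULL
Pavilion | NULL
Studio | 9
Studio | 9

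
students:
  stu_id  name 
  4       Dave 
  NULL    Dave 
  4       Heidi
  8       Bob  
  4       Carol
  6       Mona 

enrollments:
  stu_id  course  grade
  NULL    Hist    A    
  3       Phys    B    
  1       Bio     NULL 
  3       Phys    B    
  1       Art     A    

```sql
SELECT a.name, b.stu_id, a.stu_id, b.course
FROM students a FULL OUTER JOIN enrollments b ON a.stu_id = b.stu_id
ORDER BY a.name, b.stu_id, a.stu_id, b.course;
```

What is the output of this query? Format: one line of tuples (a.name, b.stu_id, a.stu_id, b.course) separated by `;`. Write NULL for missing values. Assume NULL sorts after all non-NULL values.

(Bob, NULL, 8, NULL); (Carol, NULL, 4, NULL); (Dave, NULL, 4, NULL); (Dave, NULL, NULL, NULL); (Heidi, NULL, 4, NULL); (Mona, NULL, 6, NULL); (NULL, 1, NULL, Art); (NULL, 1, NULL, Bio); (NULL, 3, NULL, Phys); (NULL, 3, NULL, Phys); (NULL, NULL, NULL, Hist)

FULL OUTER JOIN keeps every row from both sides; unmatched rows get NULL for the other side's columns.
Matching on a.stu_id = b.stu_id. A NULL in a compared column never satisfies the condition.
- stu_id=4: no b row matches, row kept with b columns NULL.
- stu_id=NULL: no b row matches, row kept with b columns NULL.
- stu_id=4: no b row matches, row kept with b columns NULL.
- stu_id=8: no b row matches, row kept with b columns NULL.
- stu_id=4: no b row matches, row kept with b columns NULL.
- stu_id=6: no b row matches, row kept with b columns NULL.
- 5 b row(s) had no a match → kept, a columns NULL.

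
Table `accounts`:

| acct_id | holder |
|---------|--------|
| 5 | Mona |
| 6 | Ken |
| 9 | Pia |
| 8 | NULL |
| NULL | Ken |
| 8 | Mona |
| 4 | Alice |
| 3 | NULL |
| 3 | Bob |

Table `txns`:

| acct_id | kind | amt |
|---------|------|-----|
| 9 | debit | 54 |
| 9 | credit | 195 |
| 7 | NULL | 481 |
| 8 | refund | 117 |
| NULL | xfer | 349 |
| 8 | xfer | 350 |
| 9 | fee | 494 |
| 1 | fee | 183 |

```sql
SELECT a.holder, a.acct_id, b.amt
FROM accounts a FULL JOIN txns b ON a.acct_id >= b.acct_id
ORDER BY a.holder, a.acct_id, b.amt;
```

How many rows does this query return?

FULL OUTER JOIN keeps every row from both sides; unmatched rows get NULL for the other side's columns.
Matching on a.acct_id >= b.acct_id. A NULL in a compared column never satisfies the condition.
- acct_id=5: 1 matching b row(s), so 1 row(s) emitted.
- acct_id=6: 1 matching b row(s), so 1 row(s) emitted.
- acct_id=9: 7 matching b row(s), so 7 row(s) emitted.
- acct_id=8: 4 matching b row(s), so 4 row(s) emitted.
- acct_id=NULL: no b row matches, row kept with b columns NULL.
- acct_id=8: 4 matching b row(s), so 4 row(s) emitted.
- acct_id=4: 1 matching b row(s), so 1 row(s) emitted.
- acct_id=3: 1 matching b row(s), so 1 row(s) emitted.
- acct_id=3: 1 matching b row(s), so 1 row(s) emitted.
- 1 row(s) from b found no a partner → padded with NULL.
Total: 20 matched + 2 padded = 22 rows.

22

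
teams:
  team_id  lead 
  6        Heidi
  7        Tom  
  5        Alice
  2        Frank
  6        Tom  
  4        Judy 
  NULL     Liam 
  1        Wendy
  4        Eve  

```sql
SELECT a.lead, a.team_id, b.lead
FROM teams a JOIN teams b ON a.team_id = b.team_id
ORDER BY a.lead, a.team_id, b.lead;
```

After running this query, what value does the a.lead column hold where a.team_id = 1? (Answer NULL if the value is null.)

Wendy

INNER JOIN keeps only pairs where the ON condition holds.
Matching on a.team_id = b.team_id. A NULL in a compared column never satisfies the condition.
- team_id=6: 2 matching b row(s), so 2 row(s) emitted.
- team_id=7: 1 matching b row(s), so 1 row(s) emitted.
- team_id=5: 1 matching b row(s), so 1 row(s) emitted.
- team_id=2: 1 matching b row(s), so 1 row(s) emitted.
- team_id=6: 2 matching b row(s), so 2 row(s) emitted.
- team_id=4: 2 matching b row(s), so 2 row(s) emitted.
- team_id=NULL: no matching b row, dropped.
- team_id=1: 1 matching b row(s), so 1 row(s) emitted.
- team_id=4: 2 matching b row(s), so 2 row(s) emitted.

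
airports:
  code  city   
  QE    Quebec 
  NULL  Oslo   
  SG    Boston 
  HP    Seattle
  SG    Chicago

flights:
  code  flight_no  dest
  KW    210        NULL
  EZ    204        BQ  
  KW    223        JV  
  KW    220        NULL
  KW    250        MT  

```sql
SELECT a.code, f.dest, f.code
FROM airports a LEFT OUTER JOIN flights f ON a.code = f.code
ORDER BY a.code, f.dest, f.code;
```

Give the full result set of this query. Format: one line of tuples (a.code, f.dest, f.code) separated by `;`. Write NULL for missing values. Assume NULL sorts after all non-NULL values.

(HP, NULL, NULL); (QE, NULL, NULL); (SG, NULL, NULL); (SG, NULL, NULL); (NULL, NULL, NULL)

LEFT JOIN keeps every row from `airports`; unmatched rows get NULL for `flights`'s columns.
Matching on a.code = f.code. A NULL in a compared column never satisfies the condition.
Matched pairs: 0; unmatched a rows kept: 5.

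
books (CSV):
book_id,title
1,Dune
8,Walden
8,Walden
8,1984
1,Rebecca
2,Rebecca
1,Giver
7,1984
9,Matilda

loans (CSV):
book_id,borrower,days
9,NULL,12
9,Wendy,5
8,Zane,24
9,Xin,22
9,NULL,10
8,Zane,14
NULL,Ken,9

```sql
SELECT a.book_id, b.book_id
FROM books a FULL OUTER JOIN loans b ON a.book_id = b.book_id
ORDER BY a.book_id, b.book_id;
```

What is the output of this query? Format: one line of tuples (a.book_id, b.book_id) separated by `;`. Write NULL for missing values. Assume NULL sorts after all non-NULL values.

(1, NULL); (1, NULL); (1, NULL); (2, NULL); (7, NULL); (8, 8); (8, 8); (8, 8); (8, 8); (8, 8); (8, 8); (9, 9); (9, 9); (9, 9); (9, 9); (NULL, NULL)

FULL OUTER JOIN keeps every row from both sides; unmatched rows get NULL for the other side's columns.
Matching on a.book_id = b.book_id. A NULL in a compared column never satisfies the condition.
- a row (book_id=1): no match → kept, b columns NULL.
- a row (book_id=8): matches 2 b row(s) → 2 output row(s).
- a row (book_id=8): matches 2 b row(s) → 2 output row(s).
- a row (book_id=8): matches 2 b row(s) → 2 output row(s).
- a row (book_id=1): no match → kept, b columns NULL.
- a row (book_id=2): no match → kept, b columns NULL.
- a row (book_id=1): no match → kept, b columns NULL.
- a row (book_id=7): no match → kept, b columns NULL.
- a row (book_id=9): matches 4 b row(s) → 4 output row(s).
- 1 b row(s) had no a match → kept, a columns NULL.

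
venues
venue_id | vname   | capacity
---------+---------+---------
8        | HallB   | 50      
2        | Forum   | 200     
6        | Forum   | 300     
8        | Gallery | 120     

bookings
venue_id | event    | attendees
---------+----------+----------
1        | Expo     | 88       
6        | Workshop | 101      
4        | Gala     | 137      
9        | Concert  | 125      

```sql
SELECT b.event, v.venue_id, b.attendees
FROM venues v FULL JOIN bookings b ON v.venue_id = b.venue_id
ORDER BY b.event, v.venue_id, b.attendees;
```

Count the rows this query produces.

7

FULL OUTER JOIN keeps every row from both sides; unmatched rows get NULL for the other side's columns.
Matching on v.venue_id = b.venue_id.
- v (venue_id=8) has no partner → padded with NULL.
- v (venue_id=2) has no partner → padded with NULL.
- v (venue_id=6) pairs with 1 row(s) of b.
- v (venue_id=8) has no partner → padded with NULL.
- 3 row(s) from b found no v partner → padded with NULL.
Total: 1 matched + 6 padded = 7 rows.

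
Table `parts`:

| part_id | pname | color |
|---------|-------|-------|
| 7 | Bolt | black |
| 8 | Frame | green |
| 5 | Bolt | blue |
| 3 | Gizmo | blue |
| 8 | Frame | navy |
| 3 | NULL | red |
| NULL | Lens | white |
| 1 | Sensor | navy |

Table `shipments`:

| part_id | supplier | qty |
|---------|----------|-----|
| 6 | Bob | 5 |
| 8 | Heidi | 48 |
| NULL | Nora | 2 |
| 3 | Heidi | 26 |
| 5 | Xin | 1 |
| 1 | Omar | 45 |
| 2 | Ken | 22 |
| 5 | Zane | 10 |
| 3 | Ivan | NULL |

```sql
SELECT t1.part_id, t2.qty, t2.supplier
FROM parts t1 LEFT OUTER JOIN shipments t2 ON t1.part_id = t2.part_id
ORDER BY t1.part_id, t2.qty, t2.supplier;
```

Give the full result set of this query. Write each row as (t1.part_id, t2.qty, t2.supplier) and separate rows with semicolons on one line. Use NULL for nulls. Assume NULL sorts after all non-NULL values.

LEFT JOIN keeps every row from `parts`; unmatched rows get NULL for `shipments`'s columns.
Matching on t1.part_id = t2.part_id. A NULL in a compared column never satisfies the condition.
Matched pairs: 9; unmatched t1 rows kept: 2.

(1, 45, Omar); (3, 26, Heidi); (3, 26, Heidi); (3, NULL, Ivan); (3, NULL, Ivan); (5, 1, Xin); (5, 10, Zane); (7, NULL, NULL); (8, 48, Heidi); (8, 48, Heidi); (NULL, NULL, NULL)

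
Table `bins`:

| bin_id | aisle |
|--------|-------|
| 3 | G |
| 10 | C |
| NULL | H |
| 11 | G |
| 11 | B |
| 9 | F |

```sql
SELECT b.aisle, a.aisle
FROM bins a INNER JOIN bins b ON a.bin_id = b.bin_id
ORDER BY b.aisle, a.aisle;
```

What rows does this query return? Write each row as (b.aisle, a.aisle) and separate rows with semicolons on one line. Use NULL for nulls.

INNER JOIN keeps only pairs where the ON condition holds.
Matching on a.bin_id = b.bin_id. A NULL in a compared column never satisfies the condition.
Matched pairs: 7.

(B, B); (B, G); (C, C); (F, F); (G, B); (G, G); (G, G)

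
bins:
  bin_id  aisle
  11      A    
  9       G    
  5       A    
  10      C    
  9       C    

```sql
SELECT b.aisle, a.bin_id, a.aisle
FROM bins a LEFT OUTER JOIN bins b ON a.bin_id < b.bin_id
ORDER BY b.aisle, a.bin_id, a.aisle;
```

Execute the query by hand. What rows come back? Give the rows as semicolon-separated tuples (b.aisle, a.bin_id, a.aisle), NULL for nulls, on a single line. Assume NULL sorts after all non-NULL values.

LEFT JOIN keeps every row from `bins a`; unmatched rows get NULL for `bins b`'s columns.
Matching on a.bin_id < b.bin_id.
- a[0] bin_id=11 → no match; kept with NULLs on the b side.
- a[1] bin_id=9 → 2 match(es) in b → 2 row(s).
- a[2] bin_id=5 → 4 match(es) in b → 4 row(s).
- a[3] bin_id=10 → 1 match(es) in b → 1 row(s).
- a[4] bin_id=9 → 2 match(es) in b → 2 row(s).
After projecting and ordering:
b.aisle | a.bin_id | a.aisle
A | 5 | A
A | 9 | C
A | 9 | G
A | 10 | C
C | 5 | A
C | 5 | A
C | 9 | C
C | 9 | G
G | 5 | A
NULL | 11 | A

(A, 5, A); (A, 9, C); (A, 9, G); (A, 10, C); (C, 5, A); (C, 5, A); (C, 9, C); (C, 9, G); (G, 5, A); (NULL, 11, A)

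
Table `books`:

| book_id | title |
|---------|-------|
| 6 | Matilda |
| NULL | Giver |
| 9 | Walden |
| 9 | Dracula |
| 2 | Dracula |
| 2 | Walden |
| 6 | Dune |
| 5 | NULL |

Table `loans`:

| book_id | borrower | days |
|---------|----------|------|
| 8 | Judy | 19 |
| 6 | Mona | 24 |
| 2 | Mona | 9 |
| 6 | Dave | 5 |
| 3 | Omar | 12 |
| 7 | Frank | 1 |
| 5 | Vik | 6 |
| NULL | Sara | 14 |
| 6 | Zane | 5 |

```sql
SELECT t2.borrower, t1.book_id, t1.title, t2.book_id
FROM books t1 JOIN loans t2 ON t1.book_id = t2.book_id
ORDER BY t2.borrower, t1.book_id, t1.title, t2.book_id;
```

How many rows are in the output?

9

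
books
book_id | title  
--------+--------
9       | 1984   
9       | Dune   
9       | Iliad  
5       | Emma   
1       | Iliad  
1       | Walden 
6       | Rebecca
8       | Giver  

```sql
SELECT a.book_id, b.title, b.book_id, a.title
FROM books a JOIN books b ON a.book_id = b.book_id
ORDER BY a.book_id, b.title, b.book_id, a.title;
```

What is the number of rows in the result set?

16

INNER JOIN keeps only pairs where the ON condition holds.
Matching on a.book_id = b.book_id.
- a[0] book_id=9 → 3 match(es) in b → 3 row(s).
- a[1] book_id=9 → 3 match(es) in b → 3 row(s).
- a[2] book_id=9 → 3 match(es) in b → 3 row(s).
- a[3] book_id=5 → 1 match(es) in b → 1 row(s).
- a[4] book_id=1 → 2 match(es) in b → 2 row(s).
- a[5] book_id=1 → 2 match(es) in b → 2 row(s).
- a[6] book_id=6 → 1 match(es) in b → 1 row(s).
- a[7] book_id=8 → 1 match(es) in b → 1 row(s).
Total: 16 rows.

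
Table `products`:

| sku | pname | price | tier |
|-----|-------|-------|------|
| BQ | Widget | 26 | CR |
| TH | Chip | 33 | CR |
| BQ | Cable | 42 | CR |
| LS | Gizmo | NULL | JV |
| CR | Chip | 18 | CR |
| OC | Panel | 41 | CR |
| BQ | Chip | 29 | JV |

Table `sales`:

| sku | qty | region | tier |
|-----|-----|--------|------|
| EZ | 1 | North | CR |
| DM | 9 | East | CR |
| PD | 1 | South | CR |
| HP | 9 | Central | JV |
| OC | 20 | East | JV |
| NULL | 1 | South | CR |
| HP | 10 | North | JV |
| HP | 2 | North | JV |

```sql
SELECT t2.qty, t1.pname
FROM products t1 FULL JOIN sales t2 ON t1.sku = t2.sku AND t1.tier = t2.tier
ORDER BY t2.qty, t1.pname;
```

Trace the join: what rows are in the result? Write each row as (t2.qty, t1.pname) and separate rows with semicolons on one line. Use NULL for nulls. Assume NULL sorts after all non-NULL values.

(1, NULL); (1, NULL); (1, NULL); (2, NULL); (9, NULL); (9, NULL); (10, NULL); (20, NULL); (NULL, Cable); (NULL, Chip); (NULL, Chip); (NULL, Chip); (NULL, Gizmo); (NULL, Panel); (NULL, Widget)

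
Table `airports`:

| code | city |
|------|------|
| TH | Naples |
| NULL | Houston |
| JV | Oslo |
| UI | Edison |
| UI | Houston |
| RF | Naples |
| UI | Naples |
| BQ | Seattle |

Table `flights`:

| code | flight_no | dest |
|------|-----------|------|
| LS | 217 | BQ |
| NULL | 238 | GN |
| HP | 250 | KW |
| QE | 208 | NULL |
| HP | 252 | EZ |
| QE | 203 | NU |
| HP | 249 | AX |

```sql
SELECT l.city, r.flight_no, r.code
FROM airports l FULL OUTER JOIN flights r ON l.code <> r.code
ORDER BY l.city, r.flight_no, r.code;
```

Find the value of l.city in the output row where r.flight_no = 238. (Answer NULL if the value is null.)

NULL

FULL OUTER JOIN keeps every row from both sides; unmatched rows get NULL for the other side's columns.
Matching on l.code <> r.code. A NULL in a compared column never satisfies the condition.
- l (code=TH) pairs with 6 row(s) of r.
- l (code=NULL) has no partner → padded with NULL.
- l (code=JV) pairs with 6 row(s) of r.
- l (code=UI) pairs with 6 row(s) of r.
- l (code=UI) pairs with 6 row(s) of r.
- l (code=RF) pairs with 6 row(s) of r.
- l (code=UI) pairs with 6 row(s) of r.
- l (code=BQ) pairs with 6 row(s) of r.
- 1 row(s) from r found no l partner → padded with NULL.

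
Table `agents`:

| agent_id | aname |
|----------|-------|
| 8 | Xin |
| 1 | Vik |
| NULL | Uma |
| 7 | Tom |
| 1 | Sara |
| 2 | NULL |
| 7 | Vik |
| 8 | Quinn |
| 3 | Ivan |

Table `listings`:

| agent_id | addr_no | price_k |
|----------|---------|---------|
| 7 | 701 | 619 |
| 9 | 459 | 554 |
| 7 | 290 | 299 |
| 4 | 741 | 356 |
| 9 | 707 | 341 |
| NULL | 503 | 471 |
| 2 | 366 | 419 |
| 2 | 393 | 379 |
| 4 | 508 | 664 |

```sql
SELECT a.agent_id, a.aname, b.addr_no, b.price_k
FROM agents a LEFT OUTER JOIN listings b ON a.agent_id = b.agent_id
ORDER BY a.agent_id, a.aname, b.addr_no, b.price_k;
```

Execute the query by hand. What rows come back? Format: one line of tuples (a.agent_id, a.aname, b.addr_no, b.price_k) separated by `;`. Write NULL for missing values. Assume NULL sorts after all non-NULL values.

(1, Sara, NULL, NULL); (1, Vik, NULL, NULL); (2, NULL, 366, 419); (2, NULL, 393, 379); (3, Ivan, NULL, NULL); (7, Tom, 290, 299); (7, Tom, 701, 619); (7, Vik, 290, 299); (7, Vik, 701, 619); (8, Quinn, NULL, NULL); (8, Xin, NULL, NULL); (NULL, Uma, NULL, NULL)

LEFT JOIN keeps every row from `agents`; unmatched rows get NULL for `listings`'s columns.
Matching on a.agent_id = b.agent_id. A NULL in a compared column never satisfies the condition.
- a[0] agent_id=8 → no match; kept with NULLs on the b side.
- a[1] agent_id=1 → no match; kept with NULLs on the b side.
- a[2] agent_id=NULL → no match; kept with NULLs on the b side.
- a[3] agent_id=7 → 2 match(es) in b → 2 row(s).
- a[4] agent_id=1 → no match; kept with NULLs on the b side.
- a[5] agent_id=2 → 2 match(es) in b → 2 row(s).
- a[6] agent_id=7 → 2 match(es) in b → 2 row(s).
- a[7] agent_id=8 → no match; kept with NULLs on the b side.
- a[8] agent_id=3 → no match; kept with NULLs on the b side.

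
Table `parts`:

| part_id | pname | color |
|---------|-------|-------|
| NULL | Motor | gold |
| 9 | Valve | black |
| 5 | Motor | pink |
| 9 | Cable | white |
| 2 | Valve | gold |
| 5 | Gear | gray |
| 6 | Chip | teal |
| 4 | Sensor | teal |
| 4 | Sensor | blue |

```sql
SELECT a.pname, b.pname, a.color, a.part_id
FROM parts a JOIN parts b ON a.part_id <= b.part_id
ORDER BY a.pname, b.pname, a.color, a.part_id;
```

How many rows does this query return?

39

INNER JOIN keeps only pairs where the ON condition holds.
Matching on a.part_id <= b.part_id. A NULL in a compared column never satisfies the condition.
- part_id=NULL: no matching b row, dropped.
- part_id=9: 2 matching b row(s), so 2 row(s) emitted.
- part_id=5: 5 matching b row(s), so 5 row(s) emitted.
- part_id=9: 2 matching b row(s), so 2 row(s) emitted.
- part_id=2: 8 matching b row(s), so 8 row(s) emitted.
- part_id=5: 5 matching b row(s), so 5 row(s) emitted.
- part_id=6: 3 matching b row(s), so 3 row(s) emitted.
- part_id=4: 7 matching b row(s), so 7 row(s) emitted.
- part_id=4: 7 matching b row(s), so 7 row(s) emitted.
Total: 39 rows.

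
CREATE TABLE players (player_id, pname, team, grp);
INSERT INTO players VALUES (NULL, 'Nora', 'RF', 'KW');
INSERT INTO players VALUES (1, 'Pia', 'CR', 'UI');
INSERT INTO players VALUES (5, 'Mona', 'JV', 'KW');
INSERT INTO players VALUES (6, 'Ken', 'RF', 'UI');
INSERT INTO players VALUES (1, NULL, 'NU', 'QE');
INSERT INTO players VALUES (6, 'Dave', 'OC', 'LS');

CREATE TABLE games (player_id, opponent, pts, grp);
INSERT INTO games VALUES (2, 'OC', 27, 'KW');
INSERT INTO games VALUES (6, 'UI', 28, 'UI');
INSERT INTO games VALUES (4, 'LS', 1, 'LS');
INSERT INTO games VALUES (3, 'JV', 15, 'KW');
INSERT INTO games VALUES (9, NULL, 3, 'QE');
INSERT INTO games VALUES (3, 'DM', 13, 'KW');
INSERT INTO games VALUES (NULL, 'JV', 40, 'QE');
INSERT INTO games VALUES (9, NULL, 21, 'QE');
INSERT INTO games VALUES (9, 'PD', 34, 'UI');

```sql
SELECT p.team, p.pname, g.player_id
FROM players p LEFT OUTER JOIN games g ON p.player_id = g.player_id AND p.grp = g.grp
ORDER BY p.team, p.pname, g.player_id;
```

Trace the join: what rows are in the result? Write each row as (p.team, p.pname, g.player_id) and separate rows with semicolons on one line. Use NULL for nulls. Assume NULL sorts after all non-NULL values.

(CR, Pia, NULL); (JV, Mona, NULL); (NU, NULL, NULL); (OC, Dave, NULL); (RF, Ken, 6); (RF, Nora, NULL)

LEFT JOIN keeps every row from `players`; unmatched rows get NULL for `games`'s columns.
Matching on p.player_id = g.player_id AND p.grp = g.grp. A NULL in a compared column never satisfies the condition.
- player_id=NULL, grp=KW: no g row matches, row kept with g columns NULL.
- player_id=1, grp=UI: no g row matches, row kept with g columns NULL.
- player_id=5, grp=KW: no g row matches, row kept with g columns NULL.
- player_id=6, grp=UI: 1 matching g row(s), so 1 row(s) emitted.
- player_id=1, grp=QE: no g row matches, row kept with g columns NULL.
- player_id=6, grp=LS: no g row matches, row kept with g columns NULL.
After projecting and ordering:
p.team | p.pname | g.player_id
CR | Pia | NULL
JV | Mona | NULL
NU | NULL | NULL
OC | Dave | NULL
RF | Ken | 6
RF | Nora | NULL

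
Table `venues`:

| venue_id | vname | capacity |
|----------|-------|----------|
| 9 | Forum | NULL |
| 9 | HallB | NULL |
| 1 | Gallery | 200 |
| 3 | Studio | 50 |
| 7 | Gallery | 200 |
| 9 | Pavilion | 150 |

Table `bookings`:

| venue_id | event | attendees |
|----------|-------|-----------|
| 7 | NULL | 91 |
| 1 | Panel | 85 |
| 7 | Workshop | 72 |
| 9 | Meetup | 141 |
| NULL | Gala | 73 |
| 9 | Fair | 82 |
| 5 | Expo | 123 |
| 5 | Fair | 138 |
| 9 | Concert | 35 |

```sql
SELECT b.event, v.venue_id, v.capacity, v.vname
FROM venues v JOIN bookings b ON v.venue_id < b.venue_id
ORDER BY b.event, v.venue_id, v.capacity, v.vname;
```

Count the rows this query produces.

17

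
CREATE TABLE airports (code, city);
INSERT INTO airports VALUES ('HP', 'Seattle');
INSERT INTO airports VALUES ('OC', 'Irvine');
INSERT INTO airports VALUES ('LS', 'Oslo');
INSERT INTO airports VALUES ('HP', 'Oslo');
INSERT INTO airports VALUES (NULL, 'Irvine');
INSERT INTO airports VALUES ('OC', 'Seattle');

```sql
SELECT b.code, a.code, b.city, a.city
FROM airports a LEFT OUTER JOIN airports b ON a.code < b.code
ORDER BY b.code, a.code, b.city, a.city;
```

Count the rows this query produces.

LEFT JOIN keeps every row from `airports a`; unmatched rows get NULL for `airports b`'s columns.
Matching on a.code < b.code. A NULL in a compared column never satisfies the condition.
Matched pairs: 8; unmatched a rows kept: 3.
Total: 8 matched + 3 padded = 11 rows.

11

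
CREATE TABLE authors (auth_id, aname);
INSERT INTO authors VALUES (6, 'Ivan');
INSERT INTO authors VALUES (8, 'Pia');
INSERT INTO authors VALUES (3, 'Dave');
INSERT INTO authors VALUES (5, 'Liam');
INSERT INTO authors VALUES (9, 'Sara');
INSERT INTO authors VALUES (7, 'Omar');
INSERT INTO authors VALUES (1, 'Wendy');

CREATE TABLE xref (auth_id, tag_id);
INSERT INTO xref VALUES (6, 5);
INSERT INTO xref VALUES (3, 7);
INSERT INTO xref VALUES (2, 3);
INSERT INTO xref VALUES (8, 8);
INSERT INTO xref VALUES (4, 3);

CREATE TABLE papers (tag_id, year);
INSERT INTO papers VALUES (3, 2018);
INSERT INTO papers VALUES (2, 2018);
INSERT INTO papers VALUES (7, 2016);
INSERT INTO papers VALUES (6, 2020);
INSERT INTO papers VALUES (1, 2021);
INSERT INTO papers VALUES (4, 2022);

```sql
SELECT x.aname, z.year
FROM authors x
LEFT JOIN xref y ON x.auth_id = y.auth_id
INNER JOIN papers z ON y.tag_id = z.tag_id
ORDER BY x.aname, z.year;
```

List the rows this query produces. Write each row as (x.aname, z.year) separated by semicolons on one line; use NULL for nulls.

Joins associate left-to-right: authors LEFT JOIN xref on auth_id gives 7 intermediate row(s).
Then INNER JOIN `papers z` on tag_id: keep only rows whose y.tag_id appears in z.

(Dave, 2016)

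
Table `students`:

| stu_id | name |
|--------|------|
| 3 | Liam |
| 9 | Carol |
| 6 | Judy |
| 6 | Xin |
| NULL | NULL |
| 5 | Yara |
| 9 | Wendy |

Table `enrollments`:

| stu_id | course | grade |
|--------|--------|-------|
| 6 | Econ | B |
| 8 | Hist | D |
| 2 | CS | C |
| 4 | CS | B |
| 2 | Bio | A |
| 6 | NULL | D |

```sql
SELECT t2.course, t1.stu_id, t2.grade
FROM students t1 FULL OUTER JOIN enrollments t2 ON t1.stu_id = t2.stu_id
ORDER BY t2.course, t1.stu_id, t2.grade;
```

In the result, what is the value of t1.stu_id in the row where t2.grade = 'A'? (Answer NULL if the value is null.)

FULL OUTER JOIN keeps every row from both sides; unmatched rows get NULL for the other side's columns.
Matching on t1.stu_id = t2.stu_id. A NULL in a compared column never satisfies the condition.
- t1 (stu_id=3) has no partner → padded with NULL.
- t1 (stu_id=9) has no partner → padded with NULL.
- t1 (stu_id=6) pairs with 2 row(s) of t2.
- t1 (stu_id=6) pairs with 2 row(s) of t2.
- t1 (stu_id=NULL) has no partner → padded with NULL.
- t1 (stu_id=5) has no partner → padded with NULL.
- t1 (stu_id=9) has no partner → padded with NULL.
- 4 t2 row(s) had no t1 match → kept, t1 columns NULL.

NULL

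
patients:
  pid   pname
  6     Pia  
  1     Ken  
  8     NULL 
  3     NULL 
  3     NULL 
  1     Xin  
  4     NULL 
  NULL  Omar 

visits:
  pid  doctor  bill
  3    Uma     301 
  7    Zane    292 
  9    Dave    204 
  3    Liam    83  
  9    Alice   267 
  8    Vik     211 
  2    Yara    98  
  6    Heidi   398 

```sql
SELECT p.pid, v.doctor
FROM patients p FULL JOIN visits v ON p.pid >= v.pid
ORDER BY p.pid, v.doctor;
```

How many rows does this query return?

FULL OUTER JOIN keeps every row from both sides; unmatched rows get NULL for the other side's columns.
Matching on p.pid >= v.pid. A NULL in a compared column never satisfies the condition.
Matched pairs: 19; unmatched p rows kept: 3; unmatched v rows kept: 2.
Total: 19 matched + 5 padded = 24 rows.

24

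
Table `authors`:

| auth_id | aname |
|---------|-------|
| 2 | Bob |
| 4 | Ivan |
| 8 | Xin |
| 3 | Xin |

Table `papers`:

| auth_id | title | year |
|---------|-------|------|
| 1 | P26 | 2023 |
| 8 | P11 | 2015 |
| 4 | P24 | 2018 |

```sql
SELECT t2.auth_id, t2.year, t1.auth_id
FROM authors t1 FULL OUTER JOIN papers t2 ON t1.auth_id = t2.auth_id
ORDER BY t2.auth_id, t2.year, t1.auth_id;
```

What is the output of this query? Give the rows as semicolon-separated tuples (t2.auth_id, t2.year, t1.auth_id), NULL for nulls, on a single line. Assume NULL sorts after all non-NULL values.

FULL OUTER JOIN keeps every row from both sides; unmatched rows get NULL for the other side's columns.
Matching on t1.auth_id = t2.auth_id.
Matched pairs: 2; unmatched t1 rows kept: 2; unmatched t2 rows kept: 1.

(1, 2023, NULL); (4, 2018, 4); (8, 2015, 8); (NULL, NULL, 2); (NULL, NULL, 3)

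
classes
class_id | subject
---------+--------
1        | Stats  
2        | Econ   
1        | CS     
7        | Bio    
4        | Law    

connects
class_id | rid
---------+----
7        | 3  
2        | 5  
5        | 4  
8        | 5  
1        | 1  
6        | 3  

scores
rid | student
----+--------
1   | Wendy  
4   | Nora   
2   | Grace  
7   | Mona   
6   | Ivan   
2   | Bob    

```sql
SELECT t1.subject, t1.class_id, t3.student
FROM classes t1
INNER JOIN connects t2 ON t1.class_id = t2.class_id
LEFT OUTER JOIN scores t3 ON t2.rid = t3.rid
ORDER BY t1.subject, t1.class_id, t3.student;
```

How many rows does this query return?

4

Step 1 — t1 INNER JOIN t2 on class_id → 4 row(s).
Then LEFT JOIN `scores t3` on rid: each of those 4 rows is kept; rows whose t2.rid has no match in t3 get NULL for t3's columns.
Result: 4 row(s).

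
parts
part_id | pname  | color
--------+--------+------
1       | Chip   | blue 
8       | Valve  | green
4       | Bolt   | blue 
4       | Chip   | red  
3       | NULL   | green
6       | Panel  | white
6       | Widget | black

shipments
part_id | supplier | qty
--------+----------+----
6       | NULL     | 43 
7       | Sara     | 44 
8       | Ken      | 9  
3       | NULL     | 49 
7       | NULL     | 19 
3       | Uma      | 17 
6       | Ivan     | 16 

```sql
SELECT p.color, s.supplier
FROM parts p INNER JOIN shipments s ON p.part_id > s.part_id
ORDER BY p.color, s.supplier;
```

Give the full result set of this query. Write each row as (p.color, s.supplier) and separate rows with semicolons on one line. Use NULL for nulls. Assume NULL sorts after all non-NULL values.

(black, Uma); (black, NULL); (blue, Uma); (blue, NULL); (green, Ivan); (green, Sara); (green, Uma); (green, NULL); (green, NULL); (green, NULL); (red, Uma); (red, NULL); (white, Uma); (white, NULL)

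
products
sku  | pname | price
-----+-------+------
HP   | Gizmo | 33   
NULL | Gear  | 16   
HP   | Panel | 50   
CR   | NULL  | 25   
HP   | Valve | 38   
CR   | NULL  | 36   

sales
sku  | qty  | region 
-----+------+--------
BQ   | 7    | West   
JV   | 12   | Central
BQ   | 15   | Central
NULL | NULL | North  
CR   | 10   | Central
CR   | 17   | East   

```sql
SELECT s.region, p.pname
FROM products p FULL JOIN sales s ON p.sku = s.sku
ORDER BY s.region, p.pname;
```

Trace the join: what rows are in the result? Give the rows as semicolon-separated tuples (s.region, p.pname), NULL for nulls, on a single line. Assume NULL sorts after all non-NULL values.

(Central, NULL); (Central, NULL); (Central, NULL); (Central, NULL); (East, NULL); (East, NULL); (North, NULL); (West, NULL); (NULL, Gear); (NULL, Gizmo); (NULL, Panel); (NULL, Valve)

FULL OUTER JOIN keeps every row from both sides; unmatched rows get NULL for the other side's columns.
Matching on p.sku = s.sku. A NULL in a compared column never satisfies the condition.
- p row (sku=HP): no match → kept, s columns NULL.
- p row (sku=NULL): no match → kept, s columns NULL.
- p row (sku=HP): no match → kept, s columns NULL.
- p row (sku=CR): matches 2 s row(s) → 2 output row(s).
- p row (sku=HP): no match → kept, s columns NULL.
- p row (sku=CR): matches 2 s row(s) → 2 output row(s).
- 4 row(s) from s found no p partner → padded with NULL.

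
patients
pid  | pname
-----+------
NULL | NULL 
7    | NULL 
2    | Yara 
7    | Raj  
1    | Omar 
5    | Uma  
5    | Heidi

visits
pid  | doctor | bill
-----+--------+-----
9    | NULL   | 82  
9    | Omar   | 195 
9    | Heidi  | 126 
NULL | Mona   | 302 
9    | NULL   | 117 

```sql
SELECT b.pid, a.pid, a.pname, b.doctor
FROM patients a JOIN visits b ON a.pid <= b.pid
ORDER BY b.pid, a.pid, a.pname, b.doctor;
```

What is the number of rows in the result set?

24

INNER JOIN keeps only pairs where the ON condition holds.
Matching on a.pid <= b.pid. A NULL in a compared column never satisfies the condition.
Matched pairs: 24.
Total: 24 rows.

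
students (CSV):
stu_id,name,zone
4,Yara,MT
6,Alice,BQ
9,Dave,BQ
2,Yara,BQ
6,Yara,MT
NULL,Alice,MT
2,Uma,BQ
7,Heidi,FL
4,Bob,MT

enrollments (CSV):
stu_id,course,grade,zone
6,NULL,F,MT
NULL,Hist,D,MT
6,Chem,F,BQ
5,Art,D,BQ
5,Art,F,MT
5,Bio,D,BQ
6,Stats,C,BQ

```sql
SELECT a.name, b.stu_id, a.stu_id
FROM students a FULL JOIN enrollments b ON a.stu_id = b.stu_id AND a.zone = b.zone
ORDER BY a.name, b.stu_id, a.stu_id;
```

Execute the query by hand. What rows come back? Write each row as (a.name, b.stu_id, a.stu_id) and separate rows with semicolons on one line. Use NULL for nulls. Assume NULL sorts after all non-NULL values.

FULL OUTER JOIN keeps every row from both sides; unmatched rows get NULL for the other side's columns.
Matching on a.stu_id = b.stu_id AND a.zone = b.zone. A NULL in a compared column never satisfies the condition.
Matched pairs: 3; unmatched a rows kept: 7; unmatched b rows kept: 4.

(Alice, 6, 6); (Alice, 6, 6); (Alice, NULL, NULL); (Bob, NULL, 4); (Dave, NULL, 9); (Heidi, NULL, 7); (Uma, NULL, 2); (Yara, 6, 6); (Yara, NULL, 2); (Yara, NULL, 4); (NULL, 5, NULL); (NULL, 5, NULL); (NULL, 5, NULL); (NULL, NULL, NULL)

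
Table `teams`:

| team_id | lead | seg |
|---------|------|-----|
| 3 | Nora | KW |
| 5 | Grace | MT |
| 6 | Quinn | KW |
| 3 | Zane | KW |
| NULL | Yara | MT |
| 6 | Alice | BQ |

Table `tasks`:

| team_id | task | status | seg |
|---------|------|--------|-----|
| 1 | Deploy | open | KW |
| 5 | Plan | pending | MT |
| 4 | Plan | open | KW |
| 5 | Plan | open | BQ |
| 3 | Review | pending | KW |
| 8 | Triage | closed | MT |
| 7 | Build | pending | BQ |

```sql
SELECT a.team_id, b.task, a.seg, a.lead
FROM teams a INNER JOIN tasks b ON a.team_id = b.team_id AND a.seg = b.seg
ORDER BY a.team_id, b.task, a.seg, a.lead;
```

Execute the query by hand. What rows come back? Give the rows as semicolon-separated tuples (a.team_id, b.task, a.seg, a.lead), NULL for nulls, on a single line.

(3, Review, KW, Nora); (3, Review, KW, Zane); (5, Plan, MT, Grace)

INNER JOIN keeps only pairs where the ON condition holds.
Matching on a.team_id = b.team_id AND a.seg = b.seg. A NULL in a compared column never satisfies the condition.
- a row (team_id=3, seg=KW): matches 1 b row(s) → 1 output row(s).
- a row (team_id=5, seg=MT): matches 1 b row(s) → 1 output row(s).
- a row (team_id=6, seg=KW): no match → dropped.
- a row (team_id=3, seg=KW): matches 1 b row(s) → 1 output row(s).
- a row (team_id=NULL, seg=MT): no match → dropped.
- a row (team_id=6, seg=BQ): no match → dropped.
After projecting and ordering:
a.team_id | b.task | a.seg | a.lead
3 | Review | KW | Nora
3 | Review | KW | Zane
5 | Plan | MT | Grace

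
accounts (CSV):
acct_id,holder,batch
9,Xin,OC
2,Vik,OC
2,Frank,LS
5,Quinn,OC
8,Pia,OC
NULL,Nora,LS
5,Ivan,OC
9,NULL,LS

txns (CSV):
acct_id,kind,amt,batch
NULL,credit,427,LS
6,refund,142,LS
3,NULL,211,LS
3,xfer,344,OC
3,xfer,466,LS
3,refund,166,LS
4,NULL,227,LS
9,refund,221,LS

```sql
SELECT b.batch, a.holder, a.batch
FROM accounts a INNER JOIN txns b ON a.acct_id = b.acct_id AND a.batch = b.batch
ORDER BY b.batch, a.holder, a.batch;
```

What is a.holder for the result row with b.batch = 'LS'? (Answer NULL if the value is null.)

INNER JOIN keeps only pairs where the ON condition holds.
Matching on a.acct_id = b.acct_id AND a.batch = b.batch. A NULL in a compared column never satisfies the condition.
Matched pairs: 1.

NULL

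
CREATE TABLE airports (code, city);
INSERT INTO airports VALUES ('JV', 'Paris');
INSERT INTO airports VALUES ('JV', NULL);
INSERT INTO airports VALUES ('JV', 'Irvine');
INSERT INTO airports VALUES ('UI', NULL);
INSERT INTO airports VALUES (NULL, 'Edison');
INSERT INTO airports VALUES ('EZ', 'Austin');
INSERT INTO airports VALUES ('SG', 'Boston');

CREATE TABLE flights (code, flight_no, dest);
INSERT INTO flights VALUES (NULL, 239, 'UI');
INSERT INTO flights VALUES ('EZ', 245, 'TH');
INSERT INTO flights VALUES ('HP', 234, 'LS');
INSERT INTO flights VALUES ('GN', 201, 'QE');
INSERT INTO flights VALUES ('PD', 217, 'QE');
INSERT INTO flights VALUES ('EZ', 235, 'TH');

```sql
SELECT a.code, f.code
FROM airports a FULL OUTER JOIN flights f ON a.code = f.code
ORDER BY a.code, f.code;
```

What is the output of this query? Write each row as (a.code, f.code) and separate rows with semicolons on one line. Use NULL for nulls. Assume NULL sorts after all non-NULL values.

(EZ, EZ); (EZ, EZ); (JV, NULL); (JV, NULL); (JV, NULL); (SG, NULL); (UI, NULL); (NULL, GN); (NULL, HP); (NULL, PD); (NULL, NULL); (NULL, NULL)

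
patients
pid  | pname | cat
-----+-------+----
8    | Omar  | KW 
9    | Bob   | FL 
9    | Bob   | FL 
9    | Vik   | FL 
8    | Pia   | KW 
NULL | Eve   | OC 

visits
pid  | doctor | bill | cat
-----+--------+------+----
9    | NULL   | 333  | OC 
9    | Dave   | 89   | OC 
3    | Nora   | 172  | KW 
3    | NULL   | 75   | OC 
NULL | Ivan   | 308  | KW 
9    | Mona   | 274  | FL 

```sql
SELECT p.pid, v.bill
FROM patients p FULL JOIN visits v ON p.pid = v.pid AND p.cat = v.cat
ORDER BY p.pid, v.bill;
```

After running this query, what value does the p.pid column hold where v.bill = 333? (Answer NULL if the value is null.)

FULL OUTER JOIN keeps every row from both sides; unmatched rows get NULL for the other side's columns.
Matching on p.pid = v.pid AND p.cat = v.cat. A NULL in a compared column never satisfies the condition.
- p (pid=8, cat=KW) has no partner → padded with NULL.
- p (pid=9, cat=FL) pairs with 1 row(s) of v.
- p (pid=9, cat=FL) pairs with 1 row(s) of v.
- p (pid=9, cat=FL) pairs with 1 row(s) of v.
- p (pid=8, cat=KW) has no partner → padded with NULL.
- p (pid=NULL, cat=OC) has no partner → padded with NULL.
- 5 row(s) from v found no p partner → padded with NULL.

NULL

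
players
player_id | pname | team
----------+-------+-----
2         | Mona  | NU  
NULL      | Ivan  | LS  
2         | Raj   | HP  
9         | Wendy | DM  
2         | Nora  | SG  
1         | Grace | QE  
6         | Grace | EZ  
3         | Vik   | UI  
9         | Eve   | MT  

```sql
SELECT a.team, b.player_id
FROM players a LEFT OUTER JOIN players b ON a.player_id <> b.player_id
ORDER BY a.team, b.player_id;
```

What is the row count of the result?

49

LEFT JOIN keeps every row from `players a`; unmatched rows get NULL for `players b`'s columns.
Matching on a.player_id <> b.player_id. A NULL in a compared column never satisfies the condition.
Matched pairs: 48; unmatched a rows kept: 1.
Total: 48 matched + 1 padded = 49 rows.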